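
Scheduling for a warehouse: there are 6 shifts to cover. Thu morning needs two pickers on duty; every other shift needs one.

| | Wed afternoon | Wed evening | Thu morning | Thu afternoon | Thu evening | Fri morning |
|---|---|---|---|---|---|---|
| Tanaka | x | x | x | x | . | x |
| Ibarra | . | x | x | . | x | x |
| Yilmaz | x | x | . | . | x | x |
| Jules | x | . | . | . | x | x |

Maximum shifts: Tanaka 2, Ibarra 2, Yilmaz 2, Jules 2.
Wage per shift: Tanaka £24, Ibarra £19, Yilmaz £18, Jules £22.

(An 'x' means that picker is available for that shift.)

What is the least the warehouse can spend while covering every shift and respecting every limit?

£144

Thu morning can only be covered by Tanaka and Ibarra, so that assignment is forced.
Thu afternoon can only be covered by Tanaka, so that assignment is forced.
Picking the cheapest available picker for each shift independently would cost £139, but that ignores the shift limits.
An optimal schedule: Wed afternoon→Yilmaz, Wed evening→Ibarra, Thu morning→Tanaka+Ibarra, Thu afternoon→Tanaka, Thu evening→Yilmaz, Fri morning→Jules.
Total: 18 + 19 + 24 + 19 + 24 + 18 + 22 = £144.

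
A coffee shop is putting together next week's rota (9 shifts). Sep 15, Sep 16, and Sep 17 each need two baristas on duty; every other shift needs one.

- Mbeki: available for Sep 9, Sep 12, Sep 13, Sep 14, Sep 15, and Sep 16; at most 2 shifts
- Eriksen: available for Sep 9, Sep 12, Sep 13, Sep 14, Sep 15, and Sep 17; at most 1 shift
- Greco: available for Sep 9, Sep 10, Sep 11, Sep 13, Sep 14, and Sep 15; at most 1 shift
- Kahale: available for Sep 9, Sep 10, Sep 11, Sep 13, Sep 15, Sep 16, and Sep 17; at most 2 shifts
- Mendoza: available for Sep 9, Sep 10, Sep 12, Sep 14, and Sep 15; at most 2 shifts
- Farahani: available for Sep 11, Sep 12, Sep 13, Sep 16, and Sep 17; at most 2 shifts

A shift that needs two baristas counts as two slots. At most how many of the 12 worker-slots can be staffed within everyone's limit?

10

Total capacity across all baristas is 2+1+1+2+2+2 = 10, and 12 slots are needed, so at most 10 can be filled.
An assignment achieving 10: Sep 9→Mendoza, Sep 10→Greco, Sep 11→Kahale, Sep 12→Mbeki, Sep 13→Farahani, Sep 14→Mendoza, Sep 16→Mbeki+Kahale, Sep 17→Eriksen+Farahani.
Loads: Mbeki 2/2, Eriksen 1/1, Greco 1/1, Kahale 2/2, Mendoza 2/2, Farahani 2/2.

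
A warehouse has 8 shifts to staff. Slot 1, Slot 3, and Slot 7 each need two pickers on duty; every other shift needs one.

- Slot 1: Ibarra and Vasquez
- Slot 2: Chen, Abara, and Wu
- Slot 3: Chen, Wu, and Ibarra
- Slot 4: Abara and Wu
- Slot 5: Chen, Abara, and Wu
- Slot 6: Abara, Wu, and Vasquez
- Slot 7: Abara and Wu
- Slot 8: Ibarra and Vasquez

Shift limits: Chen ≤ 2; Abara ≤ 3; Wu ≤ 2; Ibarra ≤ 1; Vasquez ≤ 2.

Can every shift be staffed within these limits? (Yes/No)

No

Total capacity is 2+3+2+1+2 = 10 but 11 worker-slots are needed — infeasible.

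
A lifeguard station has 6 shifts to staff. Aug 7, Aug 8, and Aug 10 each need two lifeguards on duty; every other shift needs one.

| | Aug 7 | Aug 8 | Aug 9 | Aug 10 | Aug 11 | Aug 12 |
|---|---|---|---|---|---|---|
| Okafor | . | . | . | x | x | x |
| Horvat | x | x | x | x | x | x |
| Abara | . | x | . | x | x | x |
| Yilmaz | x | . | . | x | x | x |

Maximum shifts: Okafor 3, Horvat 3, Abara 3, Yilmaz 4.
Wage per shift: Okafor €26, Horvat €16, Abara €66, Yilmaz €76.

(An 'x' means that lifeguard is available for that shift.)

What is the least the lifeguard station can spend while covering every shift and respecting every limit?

€334

Aug 7 can only be covered by Horvat and Yilmaz, so that assignment is forced.
Aug 8 can only be covered by Horvat and Abara, so that assignment is forced.
Aug 9 can only be covered by Horvat, so that assignment is forced.
Picking the cheapest available lifeguard for each shift independently would cost €264, but that ignores the shift limits.
An optimal schedule: Aug 7→Horvat+Yilmaz, Aug 8→Horvat+Abara, Aug 9→Horvat, Aug 10→Okafor+Abara, Aug 11→Okafor, Aug 12→Okafor.
Total: 16 + 76 + 16 + 66 + 16 + 26 + 66 + 26 + 26 = €334.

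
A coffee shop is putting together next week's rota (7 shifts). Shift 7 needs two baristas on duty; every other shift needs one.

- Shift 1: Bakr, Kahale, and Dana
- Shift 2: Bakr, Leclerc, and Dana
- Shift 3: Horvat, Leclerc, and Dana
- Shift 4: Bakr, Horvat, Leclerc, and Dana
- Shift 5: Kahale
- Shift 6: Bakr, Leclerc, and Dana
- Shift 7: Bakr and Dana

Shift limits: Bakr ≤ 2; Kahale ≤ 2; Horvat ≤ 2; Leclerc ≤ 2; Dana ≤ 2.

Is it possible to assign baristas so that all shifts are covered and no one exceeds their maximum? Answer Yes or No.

Shift 5 can only be covered by Kahale, so that assignment is forced.
Shift 7 can only be covered by Bakr and Dana, so that assignment is forced.
One valid schedule: Shift 1→Bakr, Shift 2→Leclerc, Shift 3→Horvat, Shift 4→Horvat, Shift 5→Kahale, Shift 6→Leclerc, Shift 7→Bakr+Dana.
Loads: Bakr 2/2, Kahale 1/2, Horvat 2/2, Leclerc 2/2, Dana 1/2 — all within limits.

Yes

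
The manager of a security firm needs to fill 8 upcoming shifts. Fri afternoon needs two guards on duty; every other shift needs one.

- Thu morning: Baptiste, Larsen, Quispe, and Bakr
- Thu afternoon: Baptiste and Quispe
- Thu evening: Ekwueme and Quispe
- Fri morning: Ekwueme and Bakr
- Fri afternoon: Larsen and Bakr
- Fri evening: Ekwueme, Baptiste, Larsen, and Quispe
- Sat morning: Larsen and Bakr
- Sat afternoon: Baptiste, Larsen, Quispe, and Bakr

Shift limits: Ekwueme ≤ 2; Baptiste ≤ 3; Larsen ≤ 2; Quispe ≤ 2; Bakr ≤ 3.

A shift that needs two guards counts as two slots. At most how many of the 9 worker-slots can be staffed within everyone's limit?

9

Total capacity across all guards is 2+3+2+2+3 = 12, and 9 slots are needed, so at most 9 can be filled.
An assignment achieving 9: Thu morning→Baptiste, Thu afternoon→Baptiste, Thu evening→Ekwueme, Fri morning→Ekwueme, Fri afternoon→Larsen+Bakr, Fri evening→Baptiste, Sat morning→Larsen, Sat afternoon→Quispe.
Loads: Ekwueme 2/2, Baptiste 3/3, Larsen 2/2, Quispe 1/2, Bakr 1/3.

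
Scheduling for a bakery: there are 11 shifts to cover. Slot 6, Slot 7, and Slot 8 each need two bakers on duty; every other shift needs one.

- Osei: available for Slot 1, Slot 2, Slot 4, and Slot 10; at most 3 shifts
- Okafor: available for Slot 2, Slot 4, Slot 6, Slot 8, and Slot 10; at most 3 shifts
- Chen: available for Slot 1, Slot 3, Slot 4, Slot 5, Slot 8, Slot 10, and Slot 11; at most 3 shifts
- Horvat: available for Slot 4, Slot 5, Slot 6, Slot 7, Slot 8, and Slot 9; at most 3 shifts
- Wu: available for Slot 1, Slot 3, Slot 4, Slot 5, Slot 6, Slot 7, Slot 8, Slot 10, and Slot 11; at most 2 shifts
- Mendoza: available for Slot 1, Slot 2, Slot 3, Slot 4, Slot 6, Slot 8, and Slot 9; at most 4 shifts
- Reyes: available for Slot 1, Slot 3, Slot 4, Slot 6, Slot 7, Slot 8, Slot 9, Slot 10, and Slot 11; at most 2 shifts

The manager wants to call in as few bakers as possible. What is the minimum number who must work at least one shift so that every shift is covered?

14 slots to fill and no one can take more than 4, so at least ⌈14/4⌉ = 4 bakers are needed.
Any 4 bakers together have capacity at most 4+3+3+3 = 13 < 14 slots, so 4 can never suffice.
Osei, Okafor, Chen, Horvat, and Wu alone can cover everything: Slot 1→Osei, Slot 2→Osei, Slot 3→Chen, Slot 4→Okafor, Slot 5→Chen, Slot 6→Okafor+Horvat, Slot 7→Horvat+Wu, Slot 8→Okafor+Wu, Slot 9→Horvat, Slot 10→Osei, Slot 11→Chen.

5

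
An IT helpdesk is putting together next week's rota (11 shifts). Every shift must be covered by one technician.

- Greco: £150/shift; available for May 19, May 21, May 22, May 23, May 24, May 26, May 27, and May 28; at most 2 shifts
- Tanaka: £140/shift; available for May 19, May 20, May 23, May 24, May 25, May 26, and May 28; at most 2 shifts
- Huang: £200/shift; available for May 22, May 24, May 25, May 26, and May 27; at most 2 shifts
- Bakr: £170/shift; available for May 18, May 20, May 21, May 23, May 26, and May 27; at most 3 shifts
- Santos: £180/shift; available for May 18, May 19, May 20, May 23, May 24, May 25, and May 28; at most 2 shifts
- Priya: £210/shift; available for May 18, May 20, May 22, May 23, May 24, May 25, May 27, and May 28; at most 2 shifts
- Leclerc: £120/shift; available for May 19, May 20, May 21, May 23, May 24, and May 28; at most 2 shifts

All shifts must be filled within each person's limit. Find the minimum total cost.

£1690

Picking the cheapest available technician for each shift independently would cost £1470, but that ignores the shift limits.
An optimal schedule: May 18→Bakr, May 19→Leclerc, May 20→Bakr, May 21→Leclerc, May 22→Greco, May 23→Bakr, May 24→Santos, May 25→Tanaka, May 26→Tanaka, May 27→Greco, May 28→Santos.
Total: 170 + 120 + 170 + 120 + 150 + 170 + 180 + 140 + 140 + 150 + 180 = £1690.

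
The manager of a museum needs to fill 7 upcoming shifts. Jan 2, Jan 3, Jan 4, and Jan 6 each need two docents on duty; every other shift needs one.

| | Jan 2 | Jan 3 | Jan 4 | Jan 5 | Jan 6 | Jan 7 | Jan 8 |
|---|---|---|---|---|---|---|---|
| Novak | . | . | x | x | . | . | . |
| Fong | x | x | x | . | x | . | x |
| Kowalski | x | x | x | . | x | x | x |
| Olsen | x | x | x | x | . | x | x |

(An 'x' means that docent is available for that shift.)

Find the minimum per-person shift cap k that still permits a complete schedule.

With 4 docents and 11 worker-slots to fill, someone must work at least ⌈11/4⌉ = 3 shifts, so k ≥ 3.
k = 3 works: Jan 2→Fong+Kowalski, Jan 3→Fong+Olsen, Jan 4→Novak+Olsen, Jan 5→Novak, Jan 6→Fong+Kowalski, Jan 7→Kowalski, Jan 8→Olsen.
Loads: Novak 2, Fong 3, Kowalski 3, Olsen 3 — all ≤ 3.

3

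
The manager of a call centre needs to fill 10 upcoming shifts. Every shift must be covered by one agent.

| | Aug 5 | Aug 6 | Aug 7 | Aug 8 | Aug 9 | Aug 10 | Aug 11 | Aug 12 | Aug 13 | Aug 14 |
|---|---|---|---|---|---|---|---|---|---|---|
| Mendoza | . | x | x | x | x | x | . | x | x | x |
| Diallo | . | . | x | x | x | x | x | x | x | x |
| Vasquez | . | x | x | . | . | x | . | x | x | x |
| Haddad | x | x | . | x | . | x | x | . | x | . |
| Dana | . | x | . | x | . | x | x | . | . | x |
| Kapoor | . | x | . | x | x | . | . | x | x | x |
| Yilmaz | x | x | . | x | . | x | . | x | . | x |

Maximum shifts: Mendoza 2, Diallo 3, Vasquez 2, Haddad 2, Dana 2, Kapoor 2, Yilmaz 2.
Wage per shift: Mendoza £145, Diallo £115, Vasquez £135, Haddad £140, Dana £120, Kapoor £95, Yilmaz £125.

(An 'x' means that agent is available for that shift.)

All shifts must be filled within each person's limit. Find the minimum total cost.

£1160

Picking the cheapest available agent for each shift independently would cost £1040, but that ignores the shift limits.
An optimal schedule: Aug 5→Yilmaz, Aug 6→Dana, Aug 7→Diallo, Aug 8→Dana, Aug 9→Kapoor, Aug 10→Yilmaz, Aug 11→Diallo, Aug 12→Kapoor, Aug 13→Diallo, Aug 14→Vasquez.
Total: 125 + 120 + 115 + 120 + 95 + 125 + 115 + 95 + 115 + 135 = £1160.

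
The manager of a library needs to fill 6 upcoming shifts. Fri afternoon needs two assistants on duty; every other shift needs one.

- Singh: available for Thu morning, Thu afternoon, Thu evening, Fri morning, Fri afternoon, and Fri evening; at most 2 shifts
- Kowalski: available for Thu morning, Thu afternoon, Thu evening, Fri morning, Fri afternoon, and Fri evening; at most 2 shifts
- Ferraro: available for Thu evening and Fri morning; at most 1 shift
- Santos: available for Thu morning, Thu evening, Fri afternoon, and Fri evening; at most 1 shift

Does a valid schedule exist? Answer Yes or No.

No

Total capacity is 2+2+1+1 = 6 but 7 worker-slots are needed — infeasible.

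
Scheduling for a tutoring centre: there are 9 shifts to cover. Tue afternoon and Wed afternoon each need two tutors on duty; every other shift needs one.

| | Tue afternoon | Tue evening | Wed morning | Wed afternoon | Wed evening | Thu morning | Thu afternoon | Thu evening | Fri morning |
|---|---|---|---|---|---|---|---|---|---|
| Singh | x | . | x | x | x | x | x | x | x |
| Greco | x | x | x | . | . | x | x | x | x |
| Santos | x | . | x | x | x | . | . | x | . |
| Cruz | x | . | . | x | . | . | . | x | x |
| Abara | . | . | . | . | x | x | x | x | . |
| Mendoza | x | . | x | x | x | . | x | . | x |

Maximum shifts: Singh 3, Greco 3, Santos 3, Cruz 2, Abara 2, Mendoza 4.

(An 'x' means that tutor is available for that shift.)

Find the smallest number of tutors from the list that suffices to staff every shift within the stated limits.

11 slots to fill and no one can take more than 4, so at least ⌈11/4⌉ = 3 tutors are needed.
Any 3 tutors together have capacity at most 4+3+3 = 10 < 11 slots, so 3 can never suffice.
Singh, Greco, Santos, and Cruz alone can cover everything: Tue afternoon→Santos+Cruz, Tue evening→Greco, Wed morning→Greco, Wed afternoon→Santos+Cruz, Wed evening→Singh, Thu morning→Singh, Thu afternoon→Singh, Thu evening→Santos, Fri morning→Greco.

4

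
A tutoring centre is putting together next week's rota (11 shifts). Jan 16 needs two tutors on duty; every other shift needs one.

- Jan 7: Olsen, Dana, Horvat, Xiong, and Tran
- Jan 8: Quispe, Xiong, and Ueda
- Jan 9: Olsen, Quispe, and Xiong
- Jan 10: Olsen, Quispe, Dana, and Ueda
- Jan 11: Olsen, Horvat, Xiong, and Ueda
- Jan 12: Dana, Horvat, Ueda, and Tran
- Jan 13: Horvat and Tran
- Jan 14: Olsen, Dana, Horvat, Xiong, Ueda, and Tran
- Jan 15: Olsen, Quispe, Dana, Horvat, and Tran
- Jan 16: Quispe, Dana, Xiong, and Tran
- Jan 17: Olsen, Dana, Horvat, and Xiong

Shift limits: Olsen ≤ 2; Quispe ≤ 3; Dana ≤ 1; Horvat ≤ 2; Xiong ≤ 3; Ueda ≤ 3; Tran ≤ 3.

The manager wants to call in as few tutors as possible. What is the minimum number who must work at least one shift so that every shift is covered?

12 slots to fill and no one can take more than 3, so at least ⌈12/3⌉ = 4 tutors are needed.
Quispe, Xiong, Ueda, and Tran alone can cover everything: Jan 7→Xiong, Jan 8→Ueda, Jan 9→Quispe, Jan 10→Quispe, Jan 11→Xiong, Jan 12→Ueda, Jan 13→Tran, Jan 14→Ueda, Jan 15→Tran, Jan 16→Quispe+Tran, Jan 17→Xiong.

4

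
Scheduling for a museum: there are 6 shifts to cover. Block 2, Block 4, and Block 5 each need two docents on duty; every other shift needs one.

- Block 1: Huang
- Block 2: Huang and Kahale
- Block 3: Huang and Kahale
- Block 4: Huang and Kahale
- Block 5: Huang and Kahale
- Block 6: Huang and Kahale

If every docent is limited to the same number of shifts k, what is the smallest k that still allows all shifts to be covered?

5

With 2 docents and 9 worker-slots to fill, someone must work at least ⌈9/2⌉ = 5 shifts, so k ≥ 5.
k = 5 works: Block 1→Huang, Block 2→Huang+Kahale, Block 3→Huang, Block 4→Huang+Kahale, Block 5→Huang+Kahale, Block 6→Kahale.
Loads: Huang 5, Kahale 4 — all ≤ 5.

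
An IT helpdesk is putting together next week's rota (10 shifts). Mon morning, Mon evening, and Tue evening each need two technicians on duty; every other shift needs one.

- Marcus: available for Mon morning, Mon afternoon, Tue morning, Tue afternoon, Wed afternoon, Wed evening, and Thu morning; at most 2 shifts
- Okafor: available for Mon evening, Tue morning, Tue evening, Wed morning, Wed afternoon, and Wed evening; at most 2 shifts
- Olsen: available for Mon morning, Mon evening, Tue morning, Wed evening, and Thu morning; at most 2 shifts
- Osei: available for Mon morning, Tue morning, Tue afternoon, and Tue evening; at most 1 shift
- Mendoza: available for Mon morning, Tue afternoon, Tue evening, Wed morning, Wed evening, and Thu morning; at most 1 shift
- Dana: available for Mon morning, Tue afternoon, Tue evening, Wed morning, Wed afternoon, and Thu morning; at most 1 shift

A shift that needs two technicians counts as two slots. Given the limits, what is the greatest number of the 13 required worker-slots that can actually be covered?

9

Total capacity across all technicians is 2+2+2+1+1+1 = 9, and 13 slots are needed, so at most 9 can be filled.
An assignment achieving 9: Mon afternoon→Marcus, Mon evening→Okafor+Olsen, Tue morning→Olsen, Tue afternoon→Osei, Tue evening→Mendoza+Dana, Wed morning→Okafor, Wed afternoon→Marcus.
Loads: Marcus 2/2, Okafor 2/2, Olsen 2/2, Osei 1/1, Mendoza 1/1, Dana 1/1.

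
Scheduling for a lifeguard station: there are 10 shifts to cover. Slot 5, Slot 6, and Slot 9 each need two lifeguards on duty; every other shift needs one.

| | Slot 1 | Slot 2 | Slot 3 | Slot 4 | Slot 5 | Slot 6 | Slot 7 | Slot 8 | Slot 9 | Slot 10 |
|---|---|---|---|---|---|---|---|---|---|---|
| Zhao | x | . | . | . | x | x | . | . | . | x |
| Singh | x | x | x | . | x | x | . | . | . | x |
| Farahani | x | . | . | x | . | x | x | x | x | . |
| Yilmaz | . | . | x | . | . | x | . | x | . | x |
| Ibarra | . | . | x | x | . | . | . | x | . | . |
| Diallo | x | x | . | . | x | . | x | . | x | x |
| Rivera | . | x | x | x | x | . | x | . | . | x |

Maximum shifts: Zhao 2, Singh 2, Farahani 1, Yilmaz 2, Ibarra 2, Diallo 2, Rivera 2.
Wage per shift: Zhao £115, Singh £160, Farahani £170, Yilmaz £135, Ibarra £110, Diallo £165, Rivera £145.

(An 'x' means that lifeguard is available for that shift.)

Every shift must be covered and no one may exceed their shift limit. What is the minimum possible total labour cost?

Slot 9 can only be covered by Farahani and Diallo, so that assignment is forced.
Picking the cheapest available lifeguard for each shift independently would cost £1695, but that ignores the shift limits.
An optimal schedule: Slot 1→Zhao, Slot 2→Singh, Slot 3→Ibarra, Slot 4→Ibarra, Slot 5→Zhao+Rivera, Slot 6→Singh+Yilmaz, Slot 7→Diallo, Slot 8→Yilmaz, Slot 9→Farahani+Diallo, Slot 10→Rivera.
Total: 115 + 160 + 110 + 110 + 115 + 145 + 160 + 135 + 165 + 135 + 170 + 165 + 145 = £1830.

£1830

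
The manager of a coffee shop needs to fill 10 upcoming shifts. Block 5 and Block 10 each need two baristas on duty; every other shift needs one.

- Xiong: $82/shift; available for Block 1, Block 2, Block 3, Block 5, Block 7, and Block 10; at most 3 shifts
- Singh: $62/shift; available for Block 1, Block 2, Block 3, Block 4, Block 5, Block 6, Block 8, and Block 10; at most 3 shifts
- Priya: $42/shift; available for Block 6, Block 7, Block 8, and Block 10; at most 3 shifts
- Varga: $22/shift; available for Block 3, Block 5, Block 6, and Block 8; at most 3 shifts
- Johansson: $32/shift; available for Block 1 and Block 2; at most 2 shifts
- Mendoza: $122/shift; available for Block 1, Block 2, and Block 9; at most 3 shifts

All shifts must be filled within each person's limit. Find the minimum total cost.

Block 4 can only be covered by Singh, so that assignment is forced.
Block 9 can only be covered by Mendoza, so that assignment is forced.
Picking the cheapest available barista for each shift independently would cost $544, but that ignores the shift limits.
An optimal schedule: Block 1→Johansson, Block 2→Johansson, Block 3→Varga, Block 4→Singh, Block 5→Varga+Singh, Block 6→Varga, Block 7→Priya, Block 8→Priya, Block 9→Mendoza, Block 10→Priya+Singh.
Total: 32 + 32 + 22 + 62 + 22 + 62 + 22 + 42 + 42 + 122 + 42 + 62 = $564.

$564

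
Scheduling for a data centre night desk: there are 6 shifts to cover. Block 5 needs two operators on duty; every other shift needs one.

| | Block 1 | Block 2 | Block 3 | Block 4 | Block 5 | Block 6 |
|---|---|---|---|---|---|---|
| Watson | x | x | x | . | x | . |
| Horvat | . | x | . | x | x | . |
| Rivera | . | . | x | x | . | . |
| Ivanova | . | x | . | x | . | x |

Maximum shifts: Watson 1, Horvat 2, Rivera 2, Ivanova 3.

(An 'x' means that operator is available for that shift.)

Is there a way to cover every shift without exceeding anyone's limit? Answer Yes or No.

Total capacity is 8 and 7 slots are needed, so capacity alone doesn't rule it out.
Shifts {Block 1, Block 5} need 3 worker-slots in total, but the operators available for any of those shifts (Watson and Horvat) can supply at most 2 among them. So no valid schedule exists.

No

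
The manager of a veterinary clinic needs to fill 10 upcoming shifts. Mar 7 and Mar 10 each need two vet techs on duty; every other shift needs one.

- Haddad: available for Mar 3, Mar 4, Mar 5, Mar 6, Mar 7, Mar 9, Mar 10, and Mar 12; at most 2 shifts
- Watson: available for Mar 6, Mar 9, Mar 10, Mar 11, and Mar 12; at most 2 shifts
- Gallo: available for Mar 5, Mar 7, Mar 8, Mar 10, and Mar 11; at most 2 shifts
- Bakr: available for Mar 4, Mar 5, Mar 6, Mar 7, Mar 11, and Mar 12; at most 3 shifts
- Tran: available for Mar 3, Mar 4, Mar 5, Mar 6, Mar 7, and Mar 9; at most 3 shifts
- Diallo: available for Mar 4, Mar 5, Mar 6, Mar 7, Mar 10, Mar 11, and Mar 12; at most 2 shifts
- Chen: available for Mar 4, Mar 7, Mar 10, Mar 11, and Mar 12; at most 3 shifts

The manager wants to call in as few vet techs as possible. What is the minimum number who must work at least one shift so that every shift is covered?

5

12 slots to fill and no one can take more than 3, so at least ⌈12/3⌉ = 4 vet techs are needed.
Any 4 vet techs together have capacity at most 3+3+3+2 = 11 < 12 slots, so 4 can never suffice.
Haddad, Watson, Gallo, Bakr, and Tran alone can cover everything: Mar 3→Haddad, Mar 4→Haddad, Mar 5→Tran, Mar 6→Tran, Mar 7→Bakr+Tran, Mar 8→Gallo, Mar 9→Watson, Mar 10→Watson+Gallo, Mar 11→Bakr, Mar 12→Bakr.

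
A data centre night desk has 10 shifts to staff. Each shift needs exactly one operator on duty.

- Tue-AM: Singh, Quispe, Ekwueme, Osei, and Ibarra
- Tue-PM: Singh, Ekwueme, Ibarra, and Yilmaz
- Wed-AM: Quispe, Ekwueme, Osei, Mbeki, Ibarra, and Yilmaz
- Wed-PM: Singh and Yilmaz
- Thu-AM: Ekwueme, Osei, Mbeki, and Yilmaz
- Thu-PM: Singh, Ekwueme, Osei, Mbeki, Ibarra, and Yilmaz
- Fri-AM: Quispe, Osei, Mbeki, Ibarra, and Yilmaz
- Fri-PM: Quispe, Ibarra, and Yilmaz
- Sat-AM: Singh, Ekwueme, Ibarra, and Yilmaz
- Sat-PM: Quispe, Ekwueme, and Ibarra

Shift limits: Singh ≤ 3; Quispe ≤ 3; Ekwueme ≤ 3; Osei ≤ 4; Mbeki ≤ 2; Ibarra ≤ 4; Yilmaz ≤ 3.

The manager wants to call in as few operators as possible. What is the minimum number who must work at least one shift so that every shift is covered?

3

10 slots to fill and no one can take more than 4, so at least ⌈10/4⌉ = 3 operators are needed.
Singh, Quispe, and Osei alone can cover everything: Tue-AM→Osei, Tue-PM→Singh, Wed-AM→Quispe, Wed-PM→Singh, Thu-AM→Osei, Thu-PM→Osei, Fri-AM→Osei, Fri-PM→Quispe, Sat-AM→Singh, Sat-PM→Quispe.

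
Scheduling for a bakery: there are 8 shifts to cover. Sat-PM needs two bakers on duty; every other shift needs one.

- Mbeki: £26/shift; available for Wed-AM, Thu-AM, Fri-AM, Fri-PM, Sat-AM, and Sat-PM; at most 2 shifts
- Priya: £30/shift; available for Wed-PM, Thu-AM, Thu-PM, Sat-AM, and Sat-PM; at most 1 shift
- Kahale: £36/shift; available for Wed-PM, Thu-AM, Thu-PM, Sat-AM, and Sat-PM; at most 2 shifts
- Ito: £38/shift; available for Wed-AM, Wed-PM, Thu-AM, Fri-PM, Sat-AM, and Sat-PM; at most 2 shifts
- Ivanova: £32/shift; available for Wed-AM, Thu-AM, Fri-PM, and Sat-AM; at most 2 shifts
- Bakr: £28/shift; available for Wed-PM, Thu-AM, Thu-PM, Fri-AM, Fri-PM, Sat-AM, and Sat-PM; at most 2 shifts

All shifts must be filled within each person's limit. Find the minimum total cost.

Picking the cheapest available baker for each shift independently would cost £240, but that ignores the shift limits.
An optimal schedule: Wed-AM→Mbeki, Wed-PM→Bakr, Thu-AM→Ivanova, Thu-PM→Bakr, Fri-AM→Mbeki, Fri-PM→Ivanova, Sat-AM→Kahale, Sat-PM→Priya+Kahale.
Total: 26 + 28 + 32 + 28 + 26 + 32 + 36 + 30 + 36 = £274.

£274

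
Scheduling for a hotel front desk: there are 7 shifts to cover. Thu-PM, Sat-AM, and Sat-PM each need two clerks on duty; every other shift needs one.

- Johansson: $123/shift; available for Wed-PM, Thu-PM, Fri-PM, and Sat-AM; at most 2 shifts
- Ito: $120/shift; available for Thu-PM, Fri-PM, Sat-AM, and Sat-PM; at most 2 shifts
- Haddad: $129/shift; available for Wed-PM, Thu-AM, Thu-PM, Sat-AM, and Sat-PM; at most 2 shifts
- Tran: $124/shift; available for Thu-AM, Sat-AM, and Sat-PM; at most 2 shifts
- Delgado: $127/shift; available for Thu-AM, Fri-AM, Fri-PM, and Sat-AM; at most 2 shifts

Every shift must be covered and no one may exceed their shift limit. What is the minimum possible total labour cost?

$1246

Fri-AM can only be covered by Delgado, so that assignment is forced.
Picking the cheapest available clerk for each shift independently would cost $1224, but that ignores the shift limits.
An optimal schedule: Wed-PM→Johansson, Thu-AM→Haddad, Thu-PM→Johansson+Ito, Fri-AM→Delgado, Fri-PM→Ito, Sat-AM→Tran+Delgado, Sat-PM→Haddad+Tran.
Total: 123 + 129 + 123 + 120 + 127 + 120 + 124 + 127 + 129 + 124 = $1246.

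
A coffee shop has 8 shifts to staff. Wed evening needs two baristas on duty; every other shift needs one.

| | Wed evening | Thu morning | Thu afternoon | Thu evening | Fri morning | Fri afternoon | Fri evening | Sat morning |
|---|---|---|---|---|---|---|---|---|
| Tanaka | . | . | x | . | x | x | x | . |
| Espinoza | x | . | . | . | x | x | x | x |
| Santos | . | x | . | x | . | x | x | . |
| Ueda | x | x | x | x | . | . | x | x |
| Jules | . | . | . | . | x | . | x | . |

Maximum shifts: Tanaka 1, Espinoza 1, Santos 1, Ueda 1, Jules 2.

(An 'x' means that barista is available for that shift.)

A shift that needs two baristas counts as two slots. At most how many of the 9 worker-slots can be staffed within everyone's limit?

Total capacity across all baristas is 1+1+1+1+2 = 6, and 9 slots are needed, so at most 6 can be filled.
An assignment achieving 6: Wed evening→Espinoza+Ueda, Thu morning→Santos, Thu afternoon→Tanaka, Fri morning→Jules, Fri evening→Jules.
Loads: Tanaka 1/1, Espinoza 1/1, Santos 1/1, Ueda 1/1, Jules 2/2.

6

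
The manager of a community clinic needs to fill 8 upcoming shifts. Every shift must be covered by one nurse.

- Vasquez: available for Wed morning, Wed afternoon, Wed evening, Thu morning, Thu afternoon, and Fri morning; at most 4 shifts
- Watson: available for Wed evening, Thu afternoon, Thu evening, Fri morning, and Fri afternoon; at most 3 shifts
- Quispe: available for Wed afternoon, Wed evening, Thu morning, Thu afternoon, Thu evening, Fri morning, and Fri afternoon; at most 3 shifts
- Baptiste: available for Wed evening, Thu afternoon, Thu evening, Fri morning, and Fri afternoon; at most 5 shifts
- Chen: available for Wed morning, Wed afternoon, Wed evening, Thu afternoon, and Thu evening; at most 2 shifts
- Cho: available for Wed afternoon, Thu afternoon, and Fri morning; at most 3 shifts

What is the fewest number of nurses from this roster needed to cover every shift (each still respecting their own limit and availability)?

2

8 slots to fill and no one can take more than 5, so at least ⌈8/5⌉ = 2 nurses are needed.
Vasquez and Baptiste alone can cover everything: Wed morning→Vasquez, Wed afternoon→Vasquez, Wed evening→Vasquez, Thu morning→Vasquez, Thu afternoon→Baptiste, Thu evening→Baptiste, Fri morning→Baptiste, Fri afternoon→Baptiste.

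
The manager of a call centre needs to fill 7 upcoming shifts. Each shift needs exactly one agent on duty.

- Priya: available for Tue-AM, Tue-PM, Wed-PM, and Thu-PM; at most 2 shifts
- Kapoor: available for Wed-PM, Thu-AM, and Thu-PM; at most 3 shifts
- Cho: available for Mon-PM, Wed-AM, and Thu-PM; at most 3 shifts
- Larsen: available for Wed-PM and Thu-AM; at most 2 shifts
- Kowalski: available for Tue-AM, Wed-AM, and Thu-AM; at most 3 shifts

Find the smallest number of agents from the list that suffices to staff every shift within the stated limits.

7 slots to fill and no one can take more than 3, so at least ⌈7/3⌉ = 3 agents are needed.
Priya, Kapoor, and Cho alone can cover everything: Mon-PM→Cho, Tue-AM→Priya, Tue-PM→Priya, Wed-AM→Cho, Wed-PM→Kapoor, Thu-AM→Kapoor, Thu-PM→Kapoor.

3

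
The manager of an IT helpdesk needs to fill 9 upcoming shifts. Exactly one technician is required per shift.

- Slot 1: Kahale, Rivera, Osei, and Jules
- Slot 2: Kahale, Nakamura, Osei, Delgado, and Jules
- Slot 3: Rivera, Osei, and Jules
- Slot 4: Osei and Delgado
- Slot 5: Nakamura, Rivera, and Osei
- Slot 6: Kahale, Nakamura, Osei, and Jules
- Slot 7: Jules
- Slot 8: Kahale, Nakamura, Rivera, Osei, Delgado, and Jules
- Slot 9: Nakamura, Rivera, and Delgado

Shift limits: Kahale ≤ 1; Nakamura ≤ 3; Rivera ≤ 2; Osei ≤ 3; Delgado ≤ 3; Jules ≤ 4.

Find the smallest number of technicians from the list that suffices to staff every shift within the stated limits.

9 slots to fill and no one can take more than 4, so at least ⌈9/4⌉ = 3 technicians are needed.
Nakamura, Osei, and Jules alone can cover everything: Slot 1→Osei, Slot 2→Nakamura, Slot 3→Osei, Slot 4→Osei, Slot 5→Nakamura, Slot 6→Jules, Slot 7→Jules, Slot 8→Jules, Slot 9→Nakamura.

3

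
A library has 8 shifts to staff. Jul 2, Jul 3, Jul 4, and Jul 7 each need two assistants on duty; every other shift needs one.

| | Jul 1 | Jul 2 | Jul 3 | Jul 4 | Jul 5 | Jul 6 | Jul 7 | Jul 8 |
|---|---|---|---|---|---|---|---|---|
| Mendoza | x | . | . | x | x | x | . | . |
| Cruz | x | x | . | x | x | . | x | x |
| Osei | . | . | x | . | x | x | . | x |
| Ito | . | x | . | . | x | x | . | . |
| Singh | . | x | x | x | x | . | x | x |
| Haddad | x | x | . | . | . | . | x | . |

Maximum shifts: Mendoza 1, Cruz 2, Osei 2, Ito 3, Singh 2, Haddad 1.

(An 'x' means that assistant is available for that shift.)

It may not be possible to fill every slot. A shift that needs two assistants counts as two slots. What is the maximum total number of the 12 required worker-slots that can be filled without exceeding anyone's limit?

Total capacity across all assistants is 1+2+2+3+2+1 = 11, and 12 slots are needed, so at most 11 can be filled.
An assignment achieving 11: Jul 1→Mendoza, Jul 2→Ito, Jul 3→Osei+Singh, Jul 4→Cruz+Singh, Jul 5→Ito, Jul 6→Ito, Jul 7→Cruz+Haddad, Jul 8→Osei.
Loads: Mendoza 1/1, Cruz 2/2, Osei 2/2, Ito 3/3, Singh 2/2, Haddad 1/1.

11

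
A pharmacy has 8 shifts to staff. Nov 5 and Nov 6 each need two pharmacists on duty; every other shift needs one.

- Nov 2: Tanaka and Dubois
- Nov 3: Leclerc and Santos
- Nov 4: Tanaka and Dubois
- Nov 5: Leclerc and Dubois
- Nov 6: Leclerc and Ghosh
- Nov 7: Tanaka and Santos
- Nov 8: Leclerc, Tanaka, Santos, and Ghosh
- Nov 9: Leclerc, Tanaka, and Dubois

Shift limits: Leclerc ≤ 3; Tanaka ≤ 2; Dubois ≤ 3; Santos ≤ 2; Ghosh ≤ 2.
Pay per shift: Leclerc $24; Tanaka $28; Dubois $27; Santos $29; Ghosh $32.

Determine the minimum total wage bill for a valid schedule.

$270

Nov 5 can only be covered by Leclerc and Dubois, so that assignment is forced.
Nov 6 can only be covered by Leclerc and Ghosh, so that assignment is forced.
Picking the cheapest available pharmacist for each shift independently would cost $261, but that ignores the shift limits.
An optimal schedule: Nov 2→Dubois, Nov 3→Leclerc, Nov 4→Dubois, Nov 5→Leclerc+Dubois, Nov 6→Leclerc+Ghosh, Nov 7→Tanaka, Nov 8→Santos, Nov 9→Tanaka.
Total: 27 + 24 + 27 + 24 + 27 + 24 + 32 + 28 + 29 + 28 = $270.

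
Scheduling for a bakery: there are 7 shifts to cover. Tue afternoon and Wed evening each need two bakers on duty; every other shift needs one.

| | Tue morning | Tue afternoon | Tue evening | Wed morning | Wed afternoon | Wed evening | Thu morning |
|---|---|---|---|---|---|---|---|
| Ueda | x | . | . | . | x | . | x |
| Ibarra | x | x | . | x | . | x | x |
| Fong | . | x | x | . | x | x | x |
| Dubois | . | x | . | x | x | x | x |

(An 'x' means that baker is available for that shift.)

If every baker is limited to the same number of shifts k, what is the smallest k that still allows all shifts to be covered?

3

With 4 bakers and 9 worker-slots to fill, someone must work at least ⌈9/4⌉ = 3 shifts, so k ≥ 3.
k = 3 works: Tue morning→Ueda, Tue afternoon→Ibarra+Fong, Tue evening→Fong, Wed morning→Ibarra, Wed afternoon→Ueda, Wed evening→Ibarra+Fong, Thu morning→Ueda.
Loads: Ueda 3, Ibarra 3, Fong 3, Dubois 0 — all ≤ 3.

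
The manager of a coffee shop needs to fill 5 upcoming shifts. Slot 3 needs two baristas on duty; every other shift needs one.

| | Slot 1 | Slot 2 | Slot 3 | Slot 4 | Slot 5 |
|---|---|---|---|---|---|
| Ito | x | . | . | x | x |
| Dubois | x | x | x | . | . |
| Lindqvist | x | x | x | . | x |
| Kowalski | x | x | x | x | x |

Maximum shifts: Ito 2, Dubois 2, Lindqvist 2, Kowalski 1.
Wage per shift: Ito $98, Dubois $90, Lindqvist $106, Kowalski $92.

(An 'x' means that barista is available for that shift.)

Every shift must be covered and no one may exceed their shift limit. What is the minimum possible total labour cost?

$574

Picking the cheapest available barista for each shift independently would cost $546, but that ignores the shift limits.
An optimal schedule: Slot 1→Ito, Slot 2→Dubois, Slot 3→Dubois+Lindqvist, Slot 4→Kowalski, Slot 5→Ito.
Total: 98 + 90 + 90 + 106 + 92 + 98 = $574.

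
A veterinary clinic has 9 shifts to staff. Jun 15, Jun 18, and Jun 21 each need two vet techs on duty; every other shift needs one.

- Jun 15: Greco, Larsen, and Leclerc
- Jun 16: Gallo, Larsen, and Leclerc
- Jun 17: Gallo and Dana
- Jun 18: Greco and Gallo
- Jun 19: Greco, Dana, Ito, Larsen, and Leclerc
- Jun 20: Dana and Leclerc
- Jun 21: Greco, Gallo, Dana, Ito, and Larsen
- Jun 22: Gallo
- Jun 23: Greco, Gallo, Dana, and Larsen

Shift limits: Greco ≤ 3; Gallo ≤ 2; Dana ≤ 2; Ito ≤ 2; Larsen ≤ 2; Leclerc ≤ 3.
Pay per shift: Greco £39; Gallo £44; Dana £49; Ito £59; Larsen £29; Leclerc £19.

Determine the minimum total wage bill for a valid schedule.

£418

Jun 18 can only be covered by Greco and Gallo, so that assignment is forced.
Jun 22 can only be covered by Gallo, so that assignment is forced.
Picking the cheapest available vet tech for each shift independently would cost £373, but that ignores the shift limits.
An optimal schedule: Jun 15→Leclerc+Larsen, Jun 16→Leclerc, Jun 17→Dana, Jun 18→Greco+Gallo, Jun 19→Greco, Jun 20→Leclerc, Jun 21→Greco+Dana, Jun 22→Gallo, Jun 23→Larsen.
Total: 19 + 29 + 19 + 49 + 39 + 44 + 39 + 19 + 39 + 49 + 44 + 29 = £418.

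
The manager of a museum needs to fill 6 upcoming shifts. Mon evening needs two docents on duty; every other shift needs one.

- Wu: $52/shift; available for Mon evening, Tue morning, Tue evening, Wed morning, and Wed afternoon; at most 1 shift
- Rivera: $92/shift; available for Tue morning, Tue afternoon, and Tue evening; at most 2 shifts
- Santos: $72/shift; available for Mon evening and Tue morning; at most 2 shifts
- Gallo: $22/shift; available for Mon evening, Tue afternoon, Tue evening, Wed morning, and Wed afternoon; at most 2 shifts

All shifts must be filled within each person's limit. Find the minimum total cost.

Picking the cheapest available docent for each shift independently would cost $214, but that ignores the shift limits.
An optimal schedule: Mon evening→Santos+Gallo, Tue morning→Santos, Tue afternoon→Rivera, Tue evening→Rivera, Wed morning→Wu, Wed afternoon→Gallo.
Total: 72 + 22 + 72 + 92 + 92 + 52 + 22 = $424.

$424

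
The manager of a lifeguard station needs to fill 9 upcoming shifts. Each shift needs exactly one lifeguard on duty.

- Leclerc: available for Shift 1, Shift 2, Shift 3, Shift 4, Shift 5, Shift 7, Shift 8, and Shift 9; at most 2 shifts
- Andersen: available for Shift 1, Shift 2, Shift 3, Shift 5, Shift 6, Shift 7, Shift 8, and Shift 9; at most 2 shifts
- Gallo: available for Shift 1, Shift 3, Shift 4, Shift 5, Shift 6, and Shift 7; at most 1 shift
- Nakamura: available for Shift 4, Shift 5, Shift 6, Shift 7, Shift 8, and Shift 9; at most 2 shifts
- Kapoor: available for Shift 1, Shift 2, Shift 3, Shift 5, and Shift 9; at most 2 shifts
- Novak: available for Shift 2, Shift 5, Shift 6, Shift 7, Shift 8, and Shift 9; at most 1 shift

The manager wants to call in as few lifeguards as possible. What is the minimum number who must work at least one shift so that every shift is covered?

5

9 slots to fill and no one can take more than 2, so at least ⌈9/2⌉ = 5 lifeguards are needed.
Leclerc, Andersen, Gallo, Nakamura, and Kapoor alone can cover everything: Shift 1→Gallo, Shift 2→Leclerc, Shift 3→Kapoor, Shift 4→Leclerc, Shift 5→Kapoor, Shift 6→Andersen, Shift 7→Nakamura, Shift 8→Andersen, Shift 9→Nakamura.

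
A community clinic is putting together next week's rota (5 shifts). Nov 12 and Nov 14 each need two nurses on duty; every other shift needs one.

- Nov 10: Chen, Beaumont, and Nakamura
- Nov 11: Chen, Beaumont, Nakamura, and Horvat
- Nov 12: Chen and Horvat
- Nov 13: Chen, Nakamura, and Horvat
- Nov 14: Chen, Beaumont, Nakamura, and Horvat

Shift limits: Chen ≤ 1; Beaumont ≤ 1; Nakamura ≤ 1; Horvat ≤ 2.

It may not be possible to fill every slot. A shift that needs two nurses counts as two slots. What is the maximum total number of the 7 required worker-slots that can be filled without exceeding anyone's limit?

5

Total capacity across all nurses is 1+1+1+2 = 5, and 7 slots are needed, so at most 5 can be filled.
An assignment achieving 5: Nov 10→Beaumont, Nov 11→Horvat, Nov 12→Chen+Horvat, Nov 13→Nakamura.
Loads: Chen 1/1, Beaumont 1/1, Nakamura 1/1, Horvat 2/2.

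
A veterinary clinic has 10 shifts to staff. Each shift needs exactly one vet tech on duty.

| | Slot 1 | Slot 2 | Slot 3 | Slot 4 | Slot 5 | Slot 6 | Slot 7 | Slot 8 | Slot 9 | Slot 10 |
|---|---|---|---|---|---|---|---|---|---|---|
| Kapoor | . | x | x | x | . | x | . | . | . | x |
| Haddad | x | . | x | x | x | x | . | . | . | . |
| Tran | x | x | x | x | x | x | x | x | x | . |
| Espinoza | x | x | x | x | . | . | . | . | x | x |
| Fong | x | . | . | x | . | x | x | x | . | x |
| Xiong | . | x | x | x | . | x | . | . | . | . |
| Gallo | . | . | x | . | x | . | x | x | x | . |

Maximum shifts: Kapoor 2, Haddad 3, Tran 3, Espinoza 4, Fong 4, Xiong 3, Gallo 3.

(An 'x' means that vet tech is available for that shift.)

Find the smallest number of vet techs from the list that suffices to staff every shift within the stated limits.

3

10 slots to fill and no one can take more than 4, so at least ⌈10/4⌉ = 3 vet techs are needed.
Haddad, Tran, and Espinoza alone can cover everything: Slot 1→Haddad, Slot 2→Tran, Slot 3→Espinoza, Slot 4→Espinoza, Slot 5→Haddad, Slot 6→Haddad, Slot 7→Tran, Slot 8→Tran, Slot 9→Espinoza, Slot 10→Espinoza.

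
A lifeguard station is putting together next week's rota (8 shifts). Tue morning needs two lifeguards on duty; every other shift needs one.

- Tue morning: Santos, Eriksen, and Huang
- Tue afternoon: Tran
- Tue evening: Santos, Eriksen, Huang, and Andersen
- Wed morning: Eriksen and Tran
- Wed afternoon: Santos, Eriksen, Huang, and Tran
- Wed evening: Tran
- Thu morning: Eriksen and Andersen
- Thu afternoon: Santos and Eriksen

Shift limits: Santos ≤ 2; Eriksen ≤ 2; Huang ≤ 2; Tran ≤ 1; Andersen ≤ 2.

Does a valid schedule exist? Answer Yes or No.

No

Total capacity is 9 and 9 slots are needed, so capacity alone doesn't rule it out.
Shifts {Tue afternoon, Wed evening} need 2 worker-slots in total, but the lifeguards available for any of those shifts (Tran) can supply at most 1 among them. So no valid schedule exists.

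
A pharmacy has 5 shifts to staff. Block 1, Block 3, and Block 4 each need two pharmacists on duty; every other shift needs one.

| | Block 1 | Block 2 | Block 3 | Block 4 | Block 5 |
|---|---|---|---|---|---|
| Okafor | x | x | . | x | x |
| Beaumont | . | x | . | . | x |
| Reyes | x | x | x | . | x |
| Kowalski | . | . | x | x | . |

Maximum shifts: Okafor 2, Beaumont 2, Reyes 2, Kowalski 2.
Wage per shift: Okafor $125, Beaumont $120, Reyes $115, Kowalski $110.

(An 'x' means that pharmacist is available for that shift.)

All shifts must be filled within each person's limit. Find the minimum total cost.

$940

Block 1 can only be covered by Okafor and Reyes, so that assignment is forced.
Block 3 can only be covered by Reyes and Kowalski, so that assignment is forced.
Block 4 can only be covered by Okafor and Kowalski, so that assignment is forced.
Picking the cheapest available pharmacist for each shift independently would cost $930, but that ignores the shift limits.
An optimal schedule: Block 1→Okafor+Reyes, Block 2→Beaumont, Block 3→Reyes+Kowalski, Block 4→Okafor+Kowalski, Block 5→Beaumont.
Total: 125 + 115 + 120 + 115 + 110 + 125 + 110 + 120 = $940.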